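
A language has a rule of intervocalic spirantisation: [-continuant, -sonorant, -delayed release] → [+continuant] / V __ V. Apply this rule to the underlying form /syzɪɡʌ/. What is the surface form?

The only segment in the rule's environment that also matches [-continuant, -sonorant, -delayed release] is /ɡ/. Applying [+continuant] turns the voiced velar stop into /ɣ/ (voiced velar fricative), giving [syzɪɣʌ].

[syzɪɣʌ]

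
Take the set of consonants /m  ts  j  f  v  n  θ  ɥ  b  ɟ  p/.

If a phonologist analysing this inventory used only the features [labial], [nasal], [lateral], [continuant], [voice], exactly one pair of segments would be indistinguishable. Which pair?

On the given features, /v/ and /ɥ/ have an identical profile: [+labial], [−nasal], [−lateral], [+continuant], [+voice]. No other two segments in the inventory coincide on all 5 features. (They do differ in [sonorant], [round] and [dorsal], which are not among the given features.)

v, ɥ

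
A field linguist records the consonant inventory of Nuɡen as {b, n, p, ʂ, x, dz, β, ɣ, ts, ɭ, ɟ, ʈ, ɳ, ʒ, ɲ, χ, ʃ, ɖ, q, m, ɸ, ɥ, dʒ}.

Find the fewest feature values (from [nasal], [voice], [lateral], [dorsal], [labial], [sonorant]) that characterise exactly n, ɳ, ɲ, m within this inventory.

/n, ɳ, ɲ, m/ are exactly the [+nasal] segments in the inventory, so a single feature suffices.

[+nasal]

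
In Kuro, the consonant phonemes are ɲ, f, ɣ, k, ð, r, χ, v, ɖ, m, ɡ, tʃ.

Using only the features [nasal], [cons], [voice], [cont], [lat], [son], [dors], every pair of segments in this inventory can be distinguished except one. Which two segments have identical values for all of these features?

ð, v

Both /ð/ and /v/ are [−nasal], [+consonantal], [+voice], [+continuant], [−lateral], [−sonorant], [−dorsal]. Since the list omits [labial] and [coronal] — which do distinguish the voiced dental fricative from the voiced labiodental fricative — this pair collapses; all other pairs remain distinct.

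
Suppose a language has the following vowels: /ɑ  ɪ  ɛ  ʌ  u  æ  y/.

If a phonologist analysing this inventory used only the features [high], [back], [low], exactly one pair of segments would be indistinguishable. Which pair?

/ɪ/ (high front unrounded lax vowel) and /y/ (high front rounded tense vowel) are both [+high], [−back], [−low], so none of the listed features separates them. (They do differ in [labial], [round] and [tense], which are not among the given features.) Every other pair in the inventory differs on at least one listed feature.

ɪ, y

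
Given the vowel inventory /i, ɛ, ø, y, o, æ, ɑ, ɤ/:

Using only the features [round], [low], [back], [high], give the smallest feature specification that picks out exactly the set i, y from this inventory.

Every target segment is [+high] and no other inventory member is, so one feature is enough.

[+high]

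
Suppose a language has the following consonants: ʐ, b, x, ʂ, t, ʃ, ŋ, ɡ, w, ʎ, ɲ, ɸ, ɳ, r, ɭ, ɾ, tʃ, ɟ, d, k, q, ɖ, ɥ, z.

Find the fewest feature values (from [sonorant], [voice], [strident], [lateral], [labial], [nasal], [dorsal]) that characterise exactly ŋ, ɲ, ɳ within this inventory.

/ŋ, ɲ, ɳ/ are exactly the [+nasal] segments in the inventory, so a single feature suffices.

[+nasal]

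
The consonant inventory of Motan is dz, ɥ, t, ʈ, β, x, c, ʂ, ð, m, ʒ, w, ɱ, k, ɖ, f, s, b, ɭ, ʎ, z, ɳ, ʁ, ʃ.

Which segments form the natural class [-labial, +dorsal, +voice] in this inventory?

ʎ, ʁ

Among the inventory, the [-labial] segments are /dz, t, ʈ, x, c, ʂ, ð, ʒ, k, ɖ, s, ɭ, ʎ, z, ɳ, ʁ, ʃ/.
Among these, [+dorsal] gives /x, c, k, ʎ, ʁ/.
Among these, [+voice] leaves /ʎ, ʁ/.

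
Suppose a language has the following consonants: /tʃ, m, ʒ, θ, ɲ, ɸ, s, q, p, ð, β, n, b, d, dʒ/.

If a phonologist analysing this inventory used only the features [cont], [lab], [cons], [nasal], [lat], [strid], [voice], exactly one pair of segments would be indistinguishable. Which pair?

/ɲ/ (palatal nasal) and /n/ (alveolar nasal) are both [−continuant], [−labial], [+consonantal], [+nasal], [−lateral], [−strident], [+voice], so none of the listed features separates them. (They do differ in [dorsal], which is not among the given features.) Every other pair in the inventory differs on at least one listed feature.

ɲ, n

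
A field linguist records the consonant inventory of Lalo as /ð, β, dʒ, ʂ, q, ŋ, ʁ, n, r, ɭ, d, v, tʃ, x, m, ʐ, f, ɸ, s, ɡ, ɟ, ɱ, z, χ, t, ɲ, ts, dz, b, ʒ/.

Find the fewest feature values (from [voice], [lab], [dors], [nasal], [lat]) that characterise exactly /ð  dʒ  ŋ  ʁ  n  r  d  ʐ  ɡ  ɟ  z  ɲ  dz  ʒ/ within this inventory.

[+voice, -lat, -lab]

/ð, dʒ, ŋ, ʁ, n, r, d, ʐ, ɡ, ɟ, z, ɲ, dz, ʒ/ are all [+voice], [-lateral], [-labial], and no other segment in the inventory matches all three values. Dropping any one of them over-generates: [-lateral, -labial] alone would also admit /ʂ, q, tʃ, x, …/; [+voice, -labial] alone would also admit /ɭ/; [+voice, -lateral] alone would also admit /β, v, m, ɱ, …/. No other combination of two listed features picks out exactly this set either, so fewer than three features will not do.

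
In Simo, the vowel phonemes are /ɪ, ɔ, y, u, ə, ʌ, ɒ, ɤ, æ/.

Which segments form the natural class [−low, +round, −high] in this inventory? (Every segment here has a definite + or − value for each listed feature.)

Eliminate segments failing any feature: /ɪ, ə, ʌ, ɤ/ are [−round]; /y, u/ are [+high]; /ɒ, æ/ are [+low]. The remaining /ɔ/ satisfy [−low], [+round], [−high].

ɔ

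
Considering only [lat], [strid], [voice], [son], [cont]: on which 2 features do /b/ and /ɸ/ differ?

/b/ is the voiced bilabial stop and /ɸ/ is the voiceless bilabial fricative. Both are [−lateral], [−strident], [−sonorant]. /b/ is [+voice] while /ɸ/ is [−voice]; /b/ is [−continuant] while /ɸ/ is [+continuant], so the distinguishing features are [voice], [continuant].

[voice], [continuant]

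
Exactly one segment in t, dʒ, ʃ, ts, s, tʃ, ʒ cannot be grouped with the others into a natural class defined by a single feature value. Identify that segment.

The remaining segments after removing /t/ share [+strident]; /t/ (voiceless alveolar stop) is [-strident]. For every other candidate removal, the leftover set fails to share any single feature value that the removed segment lacks.

t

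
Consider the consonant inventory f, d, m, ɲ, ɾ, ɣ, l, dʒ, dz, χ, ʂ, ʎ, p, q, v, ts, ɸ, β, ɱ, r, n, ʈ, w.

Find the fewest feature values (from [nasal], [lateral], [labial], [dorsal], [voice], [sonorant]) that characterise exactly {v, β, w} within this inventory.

Every target segment is [+voice], [−nasal], [+labial]; each remaining inventory member fails at least one of these. Each conjunct is needed — [−nasal, +labial] alone would also admit /f, p, ɸ/; [+voice, +labial] alone would also admit /m, ɱ/; [+voice, −nasal] alone would also admit /d, ɾ, ɣ, l, …/ — and no other combination of two listed features has exactly this extension, so three is the minimum.

[+voice, −nasal, +labial]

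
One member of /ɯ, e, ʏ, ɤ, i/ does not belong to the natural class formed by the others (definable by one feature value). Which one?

ʏ

The remaining segments after removing /ʏ/ share [+tense]; /ʏ/ (high front rounded lax vowel) is [−tense]. For every other candidate removal, the leftover set fails to share any single feature value that the removed segment lacks.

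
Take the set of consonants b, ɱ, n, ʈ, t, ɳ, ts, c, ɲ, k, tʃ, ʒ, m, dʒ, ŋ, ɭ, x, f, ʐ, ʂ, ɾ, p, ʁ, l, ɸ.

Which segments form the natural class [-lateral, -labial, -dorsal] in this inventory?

Eliminate segments failing any feature: /b, ɱ, m, f, p, ɸ/ are [+labial]; /c, ɲ, k, ŋ, x, ʁ/ are [+dorsal]; /ɭ, l/ are [+lateral]. The remaining /n, ʈ, t, ɳ, ts, tʃ, ʒ, dʒ, ʐ, ʂ, ɾ/ satisfy [-lateral], [-labial], [-dorsal].

n, ʈ, t, ɳ, ts, tʃ, ʒ, dʒ, ʐ, ʂ, ɾ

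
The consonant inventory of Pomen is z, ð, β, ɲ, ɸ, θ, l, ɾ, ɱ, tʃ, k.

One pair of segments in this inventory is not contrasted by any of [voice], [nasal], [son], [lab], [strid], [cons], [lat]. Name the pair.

Both /θ/ and /k/ are [−voice], [−nasal], [−sonorant], [−labial], [−strident], [+consonantal], [−lateral]. Since the list omits [continuant], [coronal] and [dorsal] — which do distinguish the voiceless dental fricative from the voiceless velar stop — this pair collapses; all other pairs remain distinct.

θ, k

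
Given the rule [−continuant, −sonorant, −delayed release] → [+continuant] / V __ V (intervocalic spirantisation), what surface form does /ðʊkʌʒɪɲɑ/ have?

[ðʊxʌʒɪɲɑ]

Only /k/ occurs between two vowels (/ʊ/ __ /ʌ/) and matches the structural description. It is a voiceless velar stop, so [−continuant, −sonorant, −delayed release] holds; changing it to [+continuant] with all other features held fixed yields /x/ (voiceless velar fricative). No other segment meets both the structural description and the environment, so the output is [ðʊxʌʒɪɲɑ].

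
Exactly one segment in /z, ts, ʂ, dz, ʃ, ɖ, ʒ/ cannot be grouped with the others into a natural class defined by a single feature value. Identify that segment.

ɖ

[strident] groups all but one: /ts, ʒ, dz, ʃ, ʂ, z/ share [+strident] while /ɖ/ (voiced retroflex stop) alone is [−strident]. Removing any other segment would not leave a single-feature class that excludes it.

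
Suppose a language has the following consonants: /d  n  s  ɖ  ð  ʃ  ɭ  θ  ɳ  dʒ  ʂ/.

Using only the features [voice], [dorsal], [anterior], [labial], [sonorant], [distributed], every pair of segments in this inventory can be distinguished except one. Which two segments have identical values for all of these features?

Both /ɭ/ and /ɳ/ are [+voice], [−dorsal], [−anterior], [−labial], [+sonorant], [−distributed]. Since the list omits [nasal] and [lateral] — which do distinguish the retroflex lateral approximant from the retroflex nasal — this pair collapses; all other pairs remain distinct.

ɭ, ɳ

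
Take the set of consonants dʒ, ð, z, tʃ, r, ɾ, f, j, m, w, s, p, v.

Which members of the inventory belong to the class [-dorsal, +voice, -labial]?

Eliminate segments failing any feature: /tʃ, f, s, p/ are [-voice]; /j, w/ are [+dorsal]; /m, v/ are [+labial]. The remaining /dʒ, ð, z, r, ɾ/ satisfy [-dorsal], [+voice], [-labial].

dʒ, ð, z, r, ɾ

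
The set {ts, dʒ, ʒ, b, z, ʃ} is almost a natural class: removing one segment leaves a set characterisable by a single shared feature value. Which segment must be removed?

[strident] (equivalently [labial], [coronal]) groups all but one: /ts, ʃ, z, ʒ, dʒ/ share [+strident] while /b/ (voiced bilabial stop) alone is [−strident]. Removing any other segment would not leave a single-feature class that excludes it.

b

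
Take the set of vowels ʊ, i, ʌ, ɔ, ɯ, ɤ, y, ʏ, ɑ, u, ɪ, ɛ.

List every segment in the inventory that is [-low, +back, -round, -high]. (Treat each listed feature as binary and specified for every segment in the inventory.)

ʌ, ɤ

Eliminate segments failing any feature: /ʊ, ɔ, u/ are [+round]; /i, y, ʏ, ɪ, ɛ/ are [-back]; /ɯ/ is [+high]; /ɑ/ is [+low]. The remaining /ʌ, ɤ/ satisfy [-low], [+back], [-round], [-high].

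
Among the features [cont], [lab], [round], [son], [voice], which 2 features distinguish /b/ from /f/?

[voice], [continuant]

The two segments share [+labial], [−round], [−sonorant]. The only features from the list on which they differ: /b/ is [+voice] while /f/ is [−voice]; /b/ is [−continuant] while /f/ is [+continuant].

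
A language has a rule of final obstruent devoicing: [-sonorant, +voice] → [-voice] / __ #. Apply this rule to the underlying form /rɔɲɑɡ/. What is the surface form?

The only segment in the rule's environment that also matches [-sonorant, +voice] is /ɡ/. Applying [-voice] turns the voiced velar stop into /k/ (voiceless velar stop), giving [rɔɲɑk].

[rɔɲɑk]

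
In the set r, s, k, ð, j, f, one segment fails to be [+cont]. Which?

Every segment except /k/ is [+continuant]. /k/ (voiceless velar stop) is [−continuant], so it is the exception.

k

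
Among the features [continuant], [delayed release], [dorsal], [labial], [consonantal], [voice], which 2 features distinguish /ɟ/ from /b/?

[labial], [dorsal]

/ɟ/ is the voiced palatal stop and /b/ is the voiced bilabial stop. Both are [−continuant], [−delayed release], [+consonantal], [+voice]. /ɟ/ is [−labial] while /b/ is [+labial]; /ɟ/ is [+dorsal] while /b/ is [−dorsal], so the distinguishing features are [labial], [dorsal].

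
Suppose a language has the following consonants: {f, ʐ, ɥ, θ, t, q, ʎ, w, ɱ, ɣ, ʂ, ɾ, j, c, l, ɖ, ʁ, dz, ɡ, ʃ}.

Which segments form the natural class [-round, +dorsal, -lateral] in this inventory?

q, ɣ, j, c, ʁ, ɡ

Eliminate segments failing any feature: /f, ʐ, θ, t, ɱ, ʂ, ɾ, l, ɖ, dz, ʃ/ are [-dorsal]; /ɥ, w/ are [+round]; /ʎ/ is [+lateral]. The remaining /q, ɣ, j, c, ʁ, ɡ/ satisfy [-round], [+dorsal], [-lateral].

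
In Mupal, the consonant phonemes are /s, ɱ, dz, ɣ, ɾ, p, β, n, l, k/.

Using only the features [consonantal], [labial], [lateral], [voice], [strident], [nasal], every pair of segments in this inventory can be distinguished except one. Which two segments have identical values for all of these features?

On the given features, /ɣ/ and /ɾ/ have an identical profile: [+consonantal], [-labial], [-lateral], [+voice], [-strident], [-nasal]. No other two segments in the inventory coincide on all 6 features. (They do differ in [sonorant], [coronal] and [dorsal], which are not among the given features.)

ɣ, ɾ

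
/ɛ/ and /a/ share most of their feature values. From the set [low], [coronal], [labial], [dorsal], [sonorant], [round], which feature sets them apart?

The two segments share [−coronal], [−labial], [+dorsal], [+sonorant], [−round]. The only feature from the list on which they differ: /ɛ/ is [−low] while /a/ is [+low].

[low]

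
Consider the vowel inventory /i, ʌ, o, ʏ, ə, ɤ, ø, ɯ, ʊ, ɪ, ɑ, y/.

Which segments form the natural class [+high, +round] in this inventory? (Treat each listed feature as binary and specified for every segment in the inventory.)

ʏ, ʊ, y

Checking each segment against [+high], [+round]: /ʏ/ (high front rounded lax vowel), /ʊ/ (high back rounded lax vowel), /y/ (high front rounded tense vowel) satisfy every feature; every other segment in the inventory fails at least one.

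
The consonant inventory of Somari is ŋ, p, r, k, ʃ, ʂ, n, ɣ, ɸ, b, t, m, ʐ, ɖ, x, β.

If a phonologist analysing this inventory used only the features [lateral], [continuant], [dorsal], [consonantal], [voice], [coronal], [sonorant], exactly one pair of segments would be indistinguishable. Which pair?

ʂ, ʃ

On the given features, /ʂ/ and /ʃ/ have an identical profile: [−lateral], [+continuant], [−dorsal], [+consonantal], [−voice], [+coronal], [−sonorant]. No other two segments in the inventory coincide on all 7 features. (They do differ in [distributed], which is not among the given features.)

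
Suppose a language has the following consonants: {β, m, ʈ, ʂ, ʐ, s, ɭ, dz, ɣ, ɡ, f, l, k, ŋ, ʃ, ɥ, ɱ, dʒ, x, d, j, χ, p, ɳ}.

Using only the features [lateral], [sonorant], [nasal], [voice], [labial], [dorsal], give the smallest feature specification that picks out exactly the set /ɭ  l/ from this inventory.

Every target segment is [+lateral] and no other inventory member is, so one feature is enough.

[+lateral]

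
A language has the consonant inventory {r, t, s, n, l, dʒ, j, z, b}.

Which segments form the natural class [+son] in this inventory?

The [+sonorant] segments here are /r, n, l, j/; the remaining /t, s, dʒ, z, b/ are [−sonorant].

r, n, l, j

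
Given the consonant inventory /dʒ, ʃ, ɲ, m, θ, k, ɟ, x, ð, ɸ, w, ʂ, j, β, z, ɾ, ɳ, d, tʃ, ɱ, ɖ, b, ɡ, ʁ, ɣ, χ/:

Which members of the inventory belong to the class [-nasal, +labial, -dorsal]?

ɸ, β, b

First, the [-nasal] segments are /dʒ, ʃ, θ, k, ɟ, x, ð, ɸ, w, ʂ, j, β, z, ɾ, d, tʃ, ɖ, b, ɡ, ʁ, ɣ, χ/.
Intersecting with [+labial] gives /ɸ, w, β, b/.
Among these, [-dorsal] leaves /ɸ, β, b/.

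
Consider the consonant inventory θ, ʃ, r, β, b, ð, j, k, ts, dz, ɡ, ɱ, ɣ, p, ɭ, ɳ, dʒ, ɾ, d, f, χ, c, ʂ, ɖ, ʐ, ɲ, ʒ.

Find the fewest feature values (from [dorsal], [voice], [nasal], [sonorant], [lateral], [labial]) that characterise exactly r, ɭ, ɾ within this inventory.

The class [+sonorant], [-nasal], [-dorsal] has exactly /r, ɭ, ɾ/ as its extension in this inventory. No smaller conjunction from the listed features achieves this: [-nasal, -dorsal] alone would also admit /θ, ʃ, β, b, …/; [+sonorant, -dorsal] alone would also admit /ɱ, ɳ/; [+sonorant, -nasal] alone would also admit /j/; and checking the remaining two-feature bundles turns up none with this extension.

[+sonorant, -nasal, -dorsal]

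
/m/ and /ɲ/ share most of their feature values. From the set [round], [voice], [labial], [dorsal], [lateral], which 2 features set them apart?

[labial], [dorsal]

The two segments share [−round], [+voice], [−lateral]. The only features from the list on which they differ: /m/ is [+labial] while /ɲ/ is [−labial]; /m/ is [−dorsal] while /ɲ/ is [+dorsal].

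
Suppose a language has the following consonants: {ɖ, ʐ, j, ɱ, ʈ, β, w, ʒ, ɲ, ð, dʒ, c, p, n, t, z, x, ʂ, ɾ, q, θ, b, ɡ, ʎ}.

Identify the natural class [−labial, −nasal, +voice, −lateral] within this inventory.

Checking each segment against [−labial], [−nasal], [+voice], [−lateral]: /ɖ/ (voiced retroflex stop), /ʐ/ (voiced retroflex fricative), /j/ (palatal glide), /ʒ/ (voiced postalveolar fricative), /ð/ (voiced dental fricative), /dʒ/ (voiced postalveolar affricate), among others, satisfy every feature; every other segment in the inventory fails at least one.

ɖ, ʐ, j, ʒ, ð, dʒ, z, ɾ, ɡ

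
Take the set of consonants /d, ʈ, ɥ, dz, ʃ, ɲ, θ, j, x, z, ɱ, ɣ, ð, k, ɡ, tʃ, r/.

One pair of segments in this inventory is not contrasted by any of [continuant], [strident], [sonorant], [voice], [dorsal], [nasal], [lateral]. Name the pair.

Both /ɥ/ and /j/ are [+continuant], [−strident], [+sonorant], [+voice], [+dorsal], [−nasal], [−lateral]. Since the list omits [labial] and [round] — which do distinguish the labial-palatal glide from the palatal glide — this pair collapses; all other pairs remain distinct.

ɥ, j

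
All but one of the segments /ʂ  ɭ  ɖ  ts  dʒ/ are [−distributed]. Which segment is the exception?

/dʒ/ is the voiced postalveolar affricate, which is [+distributed]; the rest — /ɭ, ɖ, ts, ʂ/ — are [−distributed].

dʒ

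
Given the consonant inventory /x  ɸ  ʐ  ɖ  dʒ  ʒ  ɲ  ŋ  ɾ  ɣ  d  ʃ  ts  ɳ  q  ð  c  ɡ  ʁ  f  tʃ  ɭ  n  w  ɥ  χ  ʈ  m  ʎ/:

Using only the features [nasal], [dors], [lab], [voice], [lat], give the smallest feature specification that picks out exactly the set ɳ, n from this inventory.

/ɳ, n/ are all [+nasal], [−labial], [−dorsal], and no other segment in the inventory matches all three values. Dropping any one of them over-generates: [−labial, −dorsal] alone would also admit /ʐ, ɖ, dʒ, ʒ, …/; [+nasal, −dorsal] alone would also admit /m/; [+nasal, −labial] alone would also admit /ɲ, ŋ/. No other combination of two listed features picks out exactly this set either, so fewer than three features will not do.

[+nasal, −lab, −dors]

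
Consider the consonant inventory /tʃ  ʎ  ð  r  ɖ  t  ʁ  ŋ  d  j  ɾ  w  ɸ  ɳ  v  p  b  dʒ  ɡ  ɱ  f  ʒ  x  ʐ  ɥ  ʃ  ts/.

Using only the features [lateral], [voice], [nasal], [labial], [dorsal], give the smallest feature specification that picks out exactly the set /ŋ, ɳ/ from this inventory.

[+nasal, -labial]

/ŋ, ɳ/ are all [+nasal], [-labial], and no other segment in the inventory matches both values. Dropping any one of them over-generates: [-labial] alone would also admit /tʃ, ʎ, ð, r, …/; [+nasal] alone would also admit /ɱ/. No other single listed feature picks out exactly this set either, so fewer than two features will not do.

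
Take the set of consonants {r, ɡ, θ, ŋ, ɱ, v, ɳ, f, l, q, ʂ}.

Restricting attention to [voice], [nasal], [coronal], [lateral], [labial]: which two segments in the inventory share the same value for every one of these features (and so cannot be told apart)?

Both /ʂ/ and /θ/ are [−voice], [−nasal], [+coronal], [−lateral], [−labial]. Since the list omits [strident], [anterior] and [distributed] — which do distinguish the voiceless retroflex fricative from the voiceless dental fricative — this pair collapses; all other pairs remain distinct.

ʂ, θ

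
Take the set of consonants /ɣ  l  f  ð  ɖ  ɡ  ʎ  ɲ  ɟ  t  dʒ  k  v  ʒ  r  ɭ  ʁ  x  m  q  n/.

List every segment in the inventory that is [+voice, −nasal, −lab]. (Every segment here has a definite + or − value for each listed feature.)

Among the inventory, the [+voice] segments are /ɣ, l, ð, ɖ, ɡ, ʎ, ɲ, ɟ, dʒ, v, ʒ, r, ɭ, ʁ, m, n/.
Within that set, [−nasal] gives /ɣ, l, ð, ɖ, ɡ, ʎ, ɟ, dʒ, v, ʒ, r, ɭ, ʁ/.
Among these, [−labial] leaves /ɣ, l, ð, ɖ, ɡ, ʎ, ɟ, dʒ, ʒ, r, ɭ, ʁ/.

ɣ, l, ð, ɖ, ɡ, ʎ, ɟ, dʒ, ʒ, r, ɭ, ʁ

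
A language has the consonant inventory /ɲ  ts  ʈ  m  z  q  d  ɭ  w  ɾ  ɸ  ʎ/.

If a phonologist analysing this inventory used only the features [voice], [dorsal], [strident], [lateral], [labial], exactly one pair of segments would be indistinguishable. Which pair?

ɾ, d

On the given features, /ɾ/ and /d/ have an identical profile: [+voice], [−dorsal], [−strident], [−lateral], [−labial]. No other two segments in the inventory coincide on all 5 features. (They do differ in [sonorant], which is not among the given features.)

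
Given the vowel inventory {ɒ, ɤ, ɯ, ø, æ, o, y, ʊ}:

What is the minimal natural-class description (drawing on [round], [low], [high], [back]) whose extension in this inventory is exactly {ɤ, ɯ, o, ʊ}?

Every target segment is [−low], [+back]; each remaining inventory member fails at least one of these. Each conjunct is needed — [+back] alone would also admit /ɒ/; [−low] alone would also admit /ø, y/ — and no other single listed feature has exactly this extension, so two is the minimum.

[−low, +back]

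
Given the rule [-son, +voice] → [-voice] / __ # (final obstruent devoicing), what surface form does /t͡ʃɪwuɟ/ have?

[t͡ʃɪwuc]

/ɟ/ satisfies [-son, +voice] and sits in __ #. The [-voice] counterpart of the voiced palatal stop is /c/. Other segments in /t͡ʃɪwuɟ/ either fail the structural description or are not in the environment, so the surface form is [t͡ʃɪwuc].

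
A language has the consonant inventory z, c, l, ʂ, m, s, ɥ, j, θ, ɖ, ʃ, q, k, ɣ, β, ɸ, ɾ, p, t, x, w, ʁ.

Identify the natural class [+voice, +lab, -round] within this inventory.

First, the [+voice] segments are /z, l, m, ɥ, j, ɖ, ɣ, β, ɾ, w, ʁ/.
Intersecting with [+labial] gives /m, ɥ, β, w/.
Intersecting with [-round] leaves /m, β/.

m, β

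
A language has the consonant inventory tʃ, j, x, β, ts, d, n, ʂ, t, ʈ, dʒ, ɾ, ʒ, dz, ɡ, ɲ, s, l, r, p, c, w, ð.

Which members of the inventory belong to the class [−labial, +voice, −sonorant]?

d, dʒ, ʒ, dz, ɡ, ð

Checking each segment against [−labial], [+voice], [−sonorant]: /d/ (voiced alveolar stop), /dʒ/ (voiced postalveolar affricate), /ʒ/ (voiced postalveolar fricative), /dz/ (voiced alveolar affricate), /ɡ/ (voiced velar stop), /ð/ (voiced dental fricative) satisfy every feature; every other segment in the inventory fails at least one.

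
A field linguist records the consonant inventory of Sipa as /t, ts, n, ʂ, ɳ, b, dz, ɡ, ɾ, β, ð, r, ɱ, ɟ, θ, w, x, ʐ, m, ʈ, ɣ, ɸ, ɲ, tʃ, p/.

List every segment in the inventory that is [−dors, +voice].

Checking each segment against [−dorsal], [+voice]: /n/ (alveolar nasal), /ɳ/ (retroflex nasal), /b/ (voiced bilabial stop), /dz/ (voiced alveolar affricate), /ɾ/ (alveolar tap), /β/ (voiced bilabial fricative), among others, satisfy every feature; every other segment in the inventory fails at least one.

n, ɳ, b, dz, ɾ, β, ð, r, ɱ, ʐ, m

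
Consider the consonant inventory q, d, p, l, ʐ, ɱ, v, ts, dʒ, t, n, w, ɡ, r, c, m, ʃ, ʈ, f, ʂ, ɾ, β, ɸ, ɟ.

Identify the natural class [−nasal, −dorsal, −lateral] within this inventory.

Eliminate segments failing any feature: /q, w, ɡ, c, ɟ/ are [+dorsal]; /l/ is [+lateral]; /ɱ, n, m/ are [+nasal]. The remaining /d, p, ʐ, v, ts, dʒ, t, r, ʃ, ʈ, f, ʂ, ɾ, β, ɸ/ satisfy [−nasal], [−dorsal], [−lateral].

d, p, ʐ, v, ts, dʒ, t, r, ʃ, ʈ, f, ʂ, ɾ, β, ɸ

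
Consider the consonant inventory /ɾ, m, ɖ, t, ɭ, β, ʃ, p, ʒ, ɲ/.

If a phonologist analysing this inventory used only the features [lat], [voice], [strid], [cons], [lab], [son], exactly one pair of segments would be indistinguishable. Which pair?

ɲ, ɾ

On the given features, /ɲ/ and /ɾ/ have an identical profile: [-lateral], [+voice], [-strident], [+consonantal], [-labial], [+sonorant]. No other two segments in the inventory coincide on all 6 features. (They do differ in [nasal] and [dorsal], which are not among the given features.)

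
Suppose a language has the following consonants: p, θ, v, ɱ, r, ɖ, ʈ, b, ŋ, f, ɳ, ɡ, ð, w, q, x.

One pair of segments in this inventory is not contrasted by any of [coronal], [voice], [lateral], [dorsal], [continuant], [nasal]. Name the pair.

On the given features, /ð/ and /r/ have an identical profile: [+coronal], [+voice], [−lateral], [−dorsal], [+continuant], [−nasal]. No other two segments in the inventory coincide on all 6 features. (They do differ in [sonorant], which is not among the given features.)

ð, r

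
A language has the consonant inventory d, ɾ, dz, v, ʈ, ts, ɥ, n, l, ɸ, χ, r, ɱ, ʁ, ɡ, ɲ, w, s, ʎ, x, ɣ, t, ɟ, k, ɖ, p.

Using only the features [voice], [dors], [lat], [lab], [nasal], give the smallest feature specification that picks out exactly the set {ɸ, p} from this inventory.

[−voice, +lab]

The class [−voice], [+labial] has exactly /ɸ, p/ as its extension in this inventory. No smaller conjunction from the listed features achieves this: [+labial] alone would also admit /v, ɥ, ɱ, w/; [−voice] alone would also admit /ʈ, ts, χ, s, …/; and checking the remaining single features turns up none with this extension.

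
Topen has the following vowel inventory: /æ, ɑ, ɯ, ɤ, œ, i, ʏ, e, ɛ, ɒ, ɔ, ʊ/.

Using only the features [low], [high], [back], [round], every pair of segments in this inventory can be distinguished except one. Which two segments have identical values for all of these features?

ɛ, e

On the given features, /ɛ/ and /e/ have an identical profile: [-low], [-high], [-back], [-round]. No other two segments in the inventory coincide on all 4 features. (They do differ in [tense], which is not among the given features.)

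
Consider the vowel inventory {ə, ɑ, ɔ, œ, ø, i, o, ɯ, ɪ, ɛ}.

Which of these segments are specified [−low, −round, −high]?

Checking each segment against [−low], [−round], [−high]: /ə/ (mid central vowel (schwa)), /ɛ/ (mid front unrounded lax vowel) satisfy every feature; every other segment in the inventory fails at least one.

ə, ɛ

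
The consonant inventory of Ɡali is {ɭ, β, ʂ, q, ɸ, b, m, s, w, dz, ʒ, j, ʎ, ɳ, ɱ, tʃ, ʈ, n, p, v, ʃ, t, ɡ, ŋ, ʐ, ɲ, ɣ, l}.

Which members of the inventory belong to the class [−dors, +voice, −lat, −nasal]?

Eliminate segments failing any feature: /ɭ, l/ are [+lateral]; /ʂ, ɸ, s, tʃ, ʈ, p, ʃ, t/ are [−voice]; /q, w, j, ʎ, ɡ, ŋ, ɲ, ɣ/ are [+dorsal]; /m, ɳ, ɱ, n/ are [+nasal]. The remaining /β, b, dz, ʒ, v, ʐ/ satisfy [−dorsal], [+voice], [−lateral], [−nasal].

β, b, dz, ʒ, v, ʐ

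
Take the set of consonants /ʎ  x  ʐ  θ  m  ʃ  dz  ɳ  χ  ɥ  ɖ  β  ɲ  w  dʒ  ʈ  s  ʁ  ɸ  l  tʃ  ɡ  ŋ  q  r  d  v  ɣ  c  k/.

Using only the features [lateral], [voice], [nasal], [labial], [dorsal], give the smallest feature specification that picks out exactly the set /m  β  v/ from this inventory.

The class [+voice], [+labial], [−dorsal] has exactly /m, β, v/ as its extension in this inventory. No smaller conjunction from the listed features achieves this: [+labial, −dorsal] alone would also admit /ɸ/; [+voice, −dorsal] alone would also admit /ʐ, dz, ɳ, ɖ, …/; [+voice, +labial] alone would also admit /ɥ, w/; and checking the remaining two-feature bundles turns up none with this extension.

[+voice, +labial, −dorsal]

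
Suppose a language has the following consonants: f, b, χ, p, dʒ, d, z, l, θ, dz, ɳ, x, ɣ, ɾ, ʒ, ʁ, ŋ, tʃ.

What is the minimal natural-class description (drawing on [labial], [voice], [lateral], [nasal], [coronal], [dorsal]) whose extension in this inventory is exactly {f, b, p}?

The target set is precisely the extension of [+labial] in this inventory.

[+labial]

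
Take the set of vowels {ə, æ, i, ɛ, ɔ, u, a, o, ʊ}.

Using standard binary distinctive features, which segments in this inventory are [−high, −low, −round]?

ə, ɛ

Checking each segment against [−high], [−low], [−round]: /ə/ (mid central vowel (schwa)), /ɛ/ (mid front unrounded lax vowel) satisfy every feature; every other segment in the inventory fails at least one.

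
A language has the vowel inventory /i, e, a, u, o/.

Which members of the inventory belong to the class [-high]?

e, a, o

The [-high] segments here are /e, a, o/; the remaining /i, u/ are [+high].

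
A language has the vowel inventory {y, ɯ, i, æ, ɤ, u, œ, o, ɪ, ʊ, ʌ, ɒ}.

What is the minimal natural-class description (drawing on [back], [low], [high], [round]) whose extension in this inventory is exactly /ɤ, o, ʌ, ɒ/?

/ɤ, o, ʌ, ɒ/ are all [−high], [+back], and no other segment in the inventory matches both values. Dropping any one of them over-generates: [+back] alone would also admit /ɯ, u, ʊ/; [−high] alone would also admit /æ, œ/. No other single listed feature picks out exactly this set either, so fewer than two features will not do.

[−high, +back]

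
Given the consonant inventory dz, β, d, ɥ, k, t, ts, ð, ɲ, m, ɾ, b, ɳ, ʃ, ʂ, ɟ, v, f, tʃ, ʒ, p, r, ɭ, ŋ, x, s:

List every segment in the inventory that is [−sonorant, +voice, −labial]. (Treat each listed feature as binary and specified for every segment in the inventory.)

dz, d, ð, ɟ, ʒ

Checking each segment against [−sonorant], [+voice], [−labial]: /dz/ (voiced alveolar affricate), /d/ (voiced alveolar stop), /ð/ (voiced dental fricative), /ɟ/ (voiced palatal stop), /ʒ/ (voiced postalveolar fricative) satisfy every feature; every other segment in the inventory fails at least one.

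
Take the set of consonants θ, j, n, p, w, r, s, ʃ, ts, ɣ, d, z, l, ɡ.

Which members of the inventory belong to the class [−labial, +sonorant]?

j, n, r, l

First, the [−labial] segments are /θ, j, n, r, s, ʃ, ts, ɣ, d, z, l, ɡ/.
Among these, [+sonorant] leaves /j, n, r, l/.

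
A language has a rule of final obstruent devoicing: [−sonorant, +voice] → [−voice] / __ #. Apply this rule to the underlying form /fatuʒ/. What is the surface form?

Only the final segment /ʒ/ is both word-final and matches the structural description. It is a voiced postalveolar fricative, so [−sonorant, +voice] holds; changing it to [−voice] with all other features held fixed yields /ʃ/ (voiceless postalveolar fricative). No other segment meets both the structural description and the environment, so the output is [fatuʃ].

[fatuʃ]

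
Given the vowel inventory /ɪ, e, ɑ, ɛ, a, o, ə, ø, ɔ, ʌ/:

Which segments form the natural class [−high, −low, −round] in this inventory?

e, ɛ, ə, ʌ

The [−high] segments are /e, ɑ, ɛ, a, o, ə, ø, ɔ, ʌ/.
Within that set, [−low] gives /e, ɛ, o, ə, ø, ɔ, ʌ/.
Intersecting with [−round] leaves /e, ɛ, ə, ʌ/.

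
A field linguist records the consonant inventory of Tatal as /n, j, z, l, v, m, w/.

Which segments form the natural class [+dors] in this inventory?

j, w

The feature [dorsal] marks segments articulated with the tongue body. In this inventory /j, w/ have that property, so they are [+dorsal]; /n, z, l, v, m/ are [−dorsal].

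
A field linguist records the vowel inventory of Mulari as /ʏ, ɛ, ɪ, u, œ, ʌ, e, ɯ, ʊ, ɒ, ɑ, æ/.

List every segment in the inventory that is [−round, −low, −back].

ɛ, ɪ, e

Checking each segment against [−round], [−low], [−back]: /ɛ/ (mid front unrounded lax vowel), /ɪ/ (high front unrounded lax vowel), /e/ (mid front unrounded tense vowel) satisfy every feature; every other segment in the inventory fails at least one.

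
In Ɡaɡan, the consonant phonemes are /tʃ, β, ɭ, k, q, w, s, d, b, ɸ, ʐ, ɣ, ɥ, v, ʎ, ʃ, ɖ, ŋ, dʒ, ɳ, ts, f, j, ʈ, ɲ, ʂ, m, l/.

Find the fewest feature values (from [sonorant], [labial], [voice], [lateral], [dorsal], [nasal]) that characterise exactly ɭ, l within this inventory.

The class [+lateral], [-dorsal] has exactly /ɭ, l/ as its extension in this inventory. No smaller conjunction from the listed features achieves this: [-dorsal] alone would also admit /tʃ, β, s, d, …/; [+lateral] alone would also admit /ʎ/; and checking the remaining single features turns up none with this extension.

[+lateral, -dorsal]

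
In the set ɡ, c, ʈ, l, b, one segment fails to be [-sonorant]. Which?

/l/ is the alveolar lateral approximant, which is [+sonorant]; the rest — /ʈ, b, c, ɡ/ — are [-sonorant].

l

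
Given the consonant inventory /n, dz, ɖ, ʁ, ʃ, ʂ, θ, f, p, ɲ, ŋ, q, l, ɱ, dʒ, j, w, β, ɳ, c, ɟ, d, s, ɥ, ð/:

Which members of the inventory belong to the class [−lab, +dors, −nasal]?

ʁ, q, j, c, ɟ

The [−labial] segments are /n, dz, ɖ, ʁ, ʃ, ʂ, θ, ɲ, ŋ, q, l, dʒ, j, ɳ, c, ɟ, d, s, ð/.
Among these, [+dorsal] gives /ʁ, ɲ, ŋ, q, j, c, ɟ/.
Among these, [−nasal] leaves /ʁ, q, j, c, ɟ/.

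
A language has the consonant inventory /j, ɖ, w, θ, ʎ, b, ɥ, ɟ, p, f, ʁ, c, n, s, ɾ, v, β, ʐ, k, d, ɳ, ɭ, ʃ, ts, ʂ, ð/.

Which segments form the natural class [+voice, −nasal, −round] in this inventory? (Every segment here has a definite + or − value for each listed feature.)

j, ɖ, ʎ, b, ɟ, ʁ, ɾ, v, β, ʐ, d, ɭ, ð

Checking each segment against [+voice], [−nasal], [−round]: /j/ (palatal glide), /ɖ/ (voiced retroflex stop), /ʎ/ (palatal lateral approximant), /b/ (voiced bilabial stop), /ɟ/ (voiced palatal stop), /ʁ/ (voiced uvular fricative), among others, satisfy every feature; every other segment in the inventory fails at least one.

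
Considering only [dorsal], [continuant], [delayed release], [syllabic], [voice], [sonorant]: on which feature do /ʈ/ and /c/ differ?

[dorsal]

/ʈ/ (voiceless retroflex stop) and /c/ (voiceless palatal stop) agree on [−continuant], [−delayed release], [−syllabic], [−voice], [−sonorant]. They differ on [dorsal] (/ʈ/ [−], /c/ [+]).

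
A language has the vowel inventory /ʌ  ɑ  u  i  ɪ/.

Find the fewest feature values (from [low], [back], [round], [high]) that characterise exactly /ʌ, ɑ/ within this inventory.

[−high]

Every target segment is [−high] and no other inventory member is, so one feature is enough.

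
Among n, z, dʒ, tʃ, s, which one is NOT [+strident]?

/n/ is the alveolar nasal, which is [−strident]; the rest — /tʃ, z, dʒ, s/ — are [+strident].

n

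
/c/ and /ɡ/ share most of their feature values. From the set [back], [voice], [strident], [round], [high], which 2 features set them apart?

[voice], [back]

/c/ is the voiceless palatal stop and /ɡ/ is the voiced velar stop. Both are [−strident], [−round], [+high]. /c/ is [−voice] while /ɡ/ is [+voice]; /c/ is [−back] while /ɡ/ is [+back], so the distinguishing features are [voice], [back].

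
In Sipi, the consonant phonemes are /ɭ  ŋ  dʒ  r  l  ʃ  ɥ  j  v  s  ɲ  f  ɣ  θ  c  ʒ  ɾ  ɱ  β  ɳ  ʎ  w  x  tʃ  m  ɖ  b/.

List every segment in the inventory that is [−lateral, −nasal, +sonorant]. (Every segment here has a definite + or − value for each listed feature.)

r, ɥ, j, ɾ, w

Checking each segment against [−lateral], [−nasal], [+sonorant]: /r/ (alveolar trill), /ɥ/ (labial-palatal glide), /j/ (palatal glide), /ɾ/ (alveolar tap), /w/ (labial-velar glide) satisfy every feature; every other segment in the inventory fails at least one.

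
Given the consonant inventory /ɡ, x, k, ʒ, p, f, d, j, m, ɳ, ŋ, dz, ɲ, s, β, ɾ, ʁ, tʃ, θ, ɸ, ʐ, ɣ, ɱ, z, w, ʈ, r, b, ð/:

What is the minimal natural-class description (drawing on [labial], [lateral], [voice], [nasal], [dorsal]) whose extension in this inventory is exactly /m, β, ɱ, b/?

The class [+voice], [+labial], [-dorsal] has exactly /m, β, ɱ, b/ as its extension in this inventory. No smaller conjunction from the listed features achieves this: [+labial, -dorsal] alone would also admit /p, f, ɸ/; [+voice, -dorsal] alone would also admit /ʒ, d, ɳ, dz, …/; [+voice, +labial] alone would also admit /w/; and checking the remaining two-feature bundles turns up none with this extension.

[+voice, +labial, -dorsal]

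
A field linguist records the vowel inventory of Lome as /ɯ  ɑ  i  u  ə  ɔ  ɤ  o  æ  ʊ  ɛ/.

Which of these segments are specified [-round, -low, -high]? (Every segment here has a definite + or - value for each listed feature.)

ə, ɤ, ɛ

Among the inventory, the [-round] segments are /ɯ, ɑ, i, ə, ɤ, æ, ɛ/.
Within that set, [-low] gives /ɯ, i, ə, ɤ, ɛ/.
Among these, [-high] leaves /ə, ɤ, ɛ/.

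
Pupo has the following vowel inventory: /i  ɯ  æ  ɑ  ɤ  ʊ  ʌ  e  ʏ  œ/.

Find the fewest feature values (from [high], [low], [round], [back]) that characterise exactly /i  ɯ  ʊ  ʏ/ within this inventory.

/i, ɯ, ʊ, ʏ/ are exactly the [+high] segments in the inventory, so a single feature suffices.

[+high]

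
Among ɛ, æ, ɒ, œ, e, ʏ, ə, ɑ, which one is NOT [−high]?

ʏ

Every segment except /ʏ/ is [−high]. /ʏ/ (high front rounded lax vowel) is [+high], so it is the exception.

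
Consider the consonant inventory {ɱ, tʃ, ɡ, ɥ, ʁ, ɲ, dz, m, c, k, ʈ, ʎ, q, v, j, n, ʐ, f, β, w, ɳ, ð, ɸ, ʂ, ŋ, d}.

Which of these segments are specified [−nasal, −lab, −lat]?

tʃ, ɡ, ʁ, dz, c, k, ʈ, q, j, ʐ, ð, ʂ, d

Eliminate segments failing any feature: /ɱ, ɲ, m, n, ɳ, ŋ/ are [+nasal]; /ɥ, v, f, β, w, ɸ/ are [+labial]; /ʎ/ is [+lateral]. The remaining /tʃ, ɡ, ʁ, dz, c, k, ʈ, q, j, ʐ, ð, ʂ, d/ satisfy [−nasal], [−labial], [−lateral].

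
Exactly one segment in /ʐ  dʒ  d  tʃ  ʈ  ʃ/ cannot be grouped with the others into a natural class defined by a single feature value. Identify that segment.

[anterior] groups all but one: /ʐ, dʒ, ʈ, ʃ, tʃ/ share [-anterior] while /d/ (voiced alveolar stop) alone is [+anterior]. Removing any other segment would not leave a single-feature class that excludes it.

d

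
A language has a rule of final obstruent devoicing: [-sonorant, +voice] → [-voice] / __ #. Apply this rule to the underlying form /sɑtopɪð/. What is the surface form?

[sɑtopɪθ]

The only segment in the rule's environment that also matches [-sonorant, +voice] is /ð/. Applying [-voice] turns the voiced dental fricative into /θ/ (voiceless dental fricative), giving [sɑtopɪθ].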